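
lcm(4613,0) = 0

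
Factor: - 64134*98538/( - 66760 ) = 1579909023/16690 =2^( - 1 )*3^3*5^(- 1 ) * 7^1 * 11^1 * 509^1*1493^1 *1669^( - 1)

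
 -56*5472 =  - 306432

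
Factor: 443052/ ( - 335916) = - 7^( - 1)*43^ ( - 1 )*397^1 =- 397/301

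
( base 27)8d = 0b11100101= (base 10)229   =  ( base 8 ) 345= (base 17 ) d8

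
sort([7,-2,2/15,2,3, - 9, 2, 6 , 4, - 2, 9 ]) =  [-9, - 2 ,  -  2,2/15, 2, 2, 3 , 4, 6, 7,9]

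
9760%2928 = 976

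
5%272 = 5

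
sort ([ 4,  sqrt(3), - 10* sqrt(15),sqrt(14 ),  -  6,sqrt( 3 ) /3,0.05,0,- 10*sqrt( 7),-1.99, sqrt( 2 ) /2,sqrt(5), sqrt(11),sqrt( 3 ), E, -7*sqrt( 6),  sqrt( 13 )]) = [ - 10*sqrt (15), - 10 * sqrt(7 ),  -  7*sqrt( 6 ),-6 ,  -  1.99, 0,0.05,sqrt(3 ) /3,sqrt (2) /2, sqrt(3),sqrt ( 3), sqrt( 5),E,sqrt( 11),sqrt( 13), sqrt(14),4 ]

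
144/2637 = 16/293 = 0.05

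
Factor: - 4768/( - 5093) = 2^5*11^( - 1 )*149^1*463^( - 1 ) 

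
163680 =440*372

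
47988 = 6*7998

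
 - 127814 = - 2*63907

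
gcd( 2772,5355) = 63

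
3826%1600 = 626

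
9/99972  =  1/11108 = 0.00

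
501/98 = 501/98 = 5.11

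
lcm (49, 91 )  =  637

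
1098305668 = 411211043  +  687094625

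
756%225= 81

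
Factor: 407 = 11^1*37^1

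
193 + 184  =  377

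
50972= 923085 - 872113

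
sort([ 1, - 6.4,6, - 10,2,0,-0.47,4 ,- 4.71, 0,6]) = [ - 10, - 6.4, - 4.71, - 0.47,0,0,1,2, 4,6 , 6]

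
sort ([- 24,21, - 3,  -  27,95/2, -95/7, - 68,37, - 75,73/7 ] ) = [  -  75,  -  68,-27,  -  24, - 95/7,-3, 73/7,21  ,  37,95/2]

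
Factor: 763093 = 763093^1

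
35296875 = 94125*375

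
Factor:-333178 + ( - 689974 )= - 1023152=- 2^4*13^1*4919^1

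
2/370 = 1/185 = 0.01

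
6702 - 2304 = 4398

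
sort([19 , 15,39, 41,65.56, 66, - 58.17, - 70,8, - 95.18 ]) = [ - 95.18,-70 , -58.17, 8,15, 19,39,41,65.56 , 66]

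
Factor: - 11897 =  - 11897^1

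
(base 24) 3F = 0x57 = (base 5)322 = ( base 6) 223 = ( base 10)87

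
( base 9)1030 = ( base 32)NK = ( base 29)Q2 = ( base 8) 1364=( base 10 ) 756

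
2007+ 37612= 39619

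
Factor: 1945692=2^2*3^2 * 7^2 * 1103^1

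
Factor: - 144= - 2^4*3^2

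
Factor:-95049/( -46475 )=3^2*5^( - 2 )*11^(  -  1 )*13^( - 2)*59^1*179^1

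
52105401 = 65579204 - 13473803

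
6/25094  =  3/12547 = 0.00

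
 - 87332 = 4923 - 92255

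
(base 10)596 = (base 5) 4341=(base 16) 254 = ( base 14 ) 308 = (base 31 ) j7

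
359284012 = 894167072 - 534883060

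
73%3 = 1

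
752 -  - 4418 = 5170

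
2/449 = 2/449=0.00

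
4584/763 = 6 + 6/763  =  6.01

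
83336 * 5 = 416680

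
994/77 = 142/11  =  12.91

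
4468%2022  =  424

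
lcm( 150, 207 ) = 10350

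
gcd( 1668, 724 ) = 4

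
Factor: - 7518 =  - 2^1*3^1*7^1*179^1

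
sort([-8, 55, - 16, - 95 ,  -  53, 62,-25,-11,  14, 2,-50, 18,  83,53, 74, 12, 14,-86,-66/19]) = [ - 95, - 86, - 53  ,-50, - 25,  -  16,-11, - 8,-66/19, 2 , 12, 14, 14, 18,53, 55, 62, 74, 83 ]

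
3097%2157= 940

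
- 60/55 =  - 2 + 10/11 = - 1.09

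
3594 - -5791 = 9385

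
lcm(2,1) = 2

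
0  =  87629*0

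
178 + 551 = 729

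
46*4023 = 185058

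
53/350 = 53/350 = 0.15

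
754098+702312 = 1456410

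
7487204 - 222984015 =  - 215496811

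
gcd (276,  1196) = 92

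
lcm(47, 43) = 2021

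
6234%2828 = 578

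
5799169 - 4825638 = 973531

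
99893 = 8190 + 91703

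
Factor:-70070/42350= - 91/55 = - 5^( - 1)* 7^1 * 11^( - 1)*13^1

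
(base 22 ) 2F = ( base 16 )3b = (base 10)59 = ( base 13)47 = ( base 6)135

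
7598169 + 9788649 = 17386818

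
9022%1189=699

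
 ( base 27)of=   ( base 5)10123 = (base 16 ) 297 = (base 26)PD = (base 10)663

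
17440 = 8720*2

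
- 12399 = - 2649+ - 9750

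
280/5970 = 28/597 = 0.05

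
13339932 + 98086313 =111426245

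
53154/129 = 17718/43 = 412.05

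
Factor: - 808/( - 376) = 47^( - 1 )*101^1 = 101/47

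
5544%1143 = 972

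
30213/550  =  54 + 513/550=54.93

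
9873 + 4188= 14061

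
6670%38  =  20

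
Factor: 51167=19^1*2693^1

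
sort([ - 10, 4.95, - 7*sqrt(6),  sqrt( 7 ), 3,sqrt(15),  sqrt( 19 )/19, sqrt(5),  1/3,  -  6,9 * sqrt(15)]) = [ - 7 *sqrt ( 6), - 10, - 6,sqrt( 19 )/19, 1/3, sqrt ( 5),sqrt ( 7), 3, sqrt ( 15),  4.95,9*sqrt (15 )] 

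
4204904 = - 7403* ( - 568) 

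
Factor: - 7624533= - 3^1*7^1*67^1*5419^1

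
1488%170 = 128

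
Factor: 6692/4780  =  7/5 = 5^( - 1)*7^1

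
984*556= 547104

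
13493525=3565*3785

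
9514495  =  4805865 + 4708630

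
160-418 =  - 258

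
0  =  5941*0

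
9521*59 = 561739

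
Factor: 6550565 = 5^1*7^2*  26737^1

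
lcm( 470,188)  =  940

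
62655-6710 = 55945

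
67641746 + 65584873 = 133226619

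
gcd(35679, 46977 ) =21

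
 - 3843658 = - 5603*686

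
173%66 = 41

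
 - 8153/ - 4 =2038 + 1/4 = 2038.25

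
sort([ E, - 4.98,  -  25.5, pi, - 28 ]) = [ - 28, - 25.5,  -  4.98, E,pi] 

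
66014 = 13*5078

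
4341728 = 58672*74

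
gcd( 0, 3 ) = 3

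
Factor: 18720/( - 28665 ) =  - 32/49 = - 2^5*7^( - 2 )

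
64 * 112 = 7168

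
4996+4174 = 9170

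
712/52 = 13 + 9/13= 13.69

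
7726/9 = 7726/9 = 858.44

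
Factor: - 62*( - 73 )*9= 2^1*3^2*31^1*73^1 = 40734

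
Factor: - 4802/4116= - 7/6 = - 2^ ( - 1)*3^( - 1) * 7^1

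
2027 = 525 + 1502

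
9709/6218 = 1 + 3491/6218  =  1.56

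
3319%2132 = 1187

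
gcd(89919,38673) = 9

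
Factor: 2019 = 3^1*673^1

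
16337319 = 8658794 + 7678525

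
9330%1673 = 965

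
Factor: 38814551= 38814551^1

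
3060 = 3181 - 121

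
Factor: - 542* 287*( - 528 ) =82132512 = 2^5*3^1*7^1*11^1*41^1*271^1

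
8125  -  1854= 6271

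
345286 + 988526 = 1333812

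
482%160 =2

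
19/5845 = 19/5845 = 0.00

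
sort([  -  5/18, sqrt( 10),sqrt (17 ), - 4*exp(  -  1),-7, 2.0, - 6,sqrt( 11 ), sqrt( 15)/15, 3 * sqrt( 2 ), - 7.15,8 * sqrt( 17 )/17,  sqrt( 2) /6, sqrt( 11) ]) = [ - 7.15, - 7,  -  6,  -  4 * exp( - 1),-5/18, sqrt( 2)/6,sqrt( 15 )/15,8* sqrt( 17)/17,2.0, sqrt(10),sqrt( 11 ), sqrt( 11 ),sqrt( 17 ),3*  sqrt (2) ]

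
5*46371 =231855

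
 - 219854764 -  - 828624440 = 608769676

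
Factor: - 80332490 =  - 2^1 * 5^1*7^1 * 97^1*11831^1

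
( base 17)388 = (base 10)1011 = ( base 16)3F3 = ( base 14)523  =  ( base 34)tp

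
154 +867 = 1021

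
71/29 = 71/29= 2.45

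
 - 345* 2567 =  - 885615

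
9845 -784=9061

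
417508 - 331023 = 86485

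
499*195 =97305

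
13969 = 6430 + 7539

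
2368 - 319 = 2049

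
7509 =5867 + 1642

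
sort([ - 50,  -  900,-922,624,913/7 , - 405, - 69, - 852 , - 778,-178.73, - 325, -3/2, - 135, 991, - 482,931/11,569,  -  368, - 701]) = [ - 922, - 900, - 852,  -  778,-701, - 482,- 405, - 368 , - 325, - 178.73, - 135, - 69, - 50,-3/2,931/11,  913/7, 569  ,  624, 991]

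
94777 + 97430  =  192207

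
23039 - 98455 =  - 75416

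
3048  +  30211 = 33259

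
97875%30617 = 6024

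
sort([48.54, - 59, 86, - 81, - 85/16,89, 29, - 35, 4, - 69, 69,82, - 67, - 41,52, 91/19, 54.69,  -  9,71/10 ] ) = [ - 81, - 69,  -  67, - 59, - 41, - 35, - 9, - 85/16, 4,91/19,71/10,29, 48.54,  52, 54.69,69,82,86,89] 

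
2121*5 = 10605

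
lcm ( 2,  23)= 46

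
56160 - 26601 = 29559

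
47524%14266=4726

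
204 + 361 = 565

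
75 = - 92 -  - 167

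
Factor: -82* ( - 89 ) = 7298 = 2^1*41^1*89^1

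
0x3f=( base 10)63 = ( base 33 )1U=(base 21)30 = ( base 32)1V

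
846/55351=846/55351 = 0.02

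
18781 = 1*18781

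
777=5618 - 4841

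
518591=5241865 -4723274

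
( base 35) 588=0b1100100001101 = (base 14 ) 24A1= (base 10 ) 6413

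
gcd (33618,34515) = 39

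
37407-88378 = -50971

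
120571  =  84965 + 35606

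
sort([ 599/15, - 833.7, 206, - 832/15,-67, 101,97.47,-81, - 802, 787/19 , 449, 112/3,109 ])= [  -  833.7, - 802, - 81, - 67, - 832/15, 112/3, 599/15, 787/19, 97.47, 101, 109, 206, 449 ] 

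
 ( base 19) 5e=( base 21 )54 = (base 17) 67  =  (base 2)1101101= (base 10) 109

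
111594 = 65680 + 45914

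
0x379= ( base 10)889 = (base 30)tj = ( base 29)11J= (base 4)31321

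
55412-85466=-30054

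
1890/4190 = 189/419 = 0.45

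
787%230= 97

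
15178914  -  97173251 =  - 81994337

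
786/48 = 16 + 3/8 = 16.38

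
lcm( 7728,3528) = 162288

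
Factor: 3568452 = 2^2*3^1*297371^1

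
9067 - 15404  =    -  6337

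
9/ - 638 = - 9/638  =  - 0.01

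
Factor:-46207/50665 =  - 5^( - 1 )*7^2*23^1*41^1*10133^( - 1) 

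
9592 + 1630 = 11222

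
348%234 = 114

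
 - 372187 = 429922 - 802109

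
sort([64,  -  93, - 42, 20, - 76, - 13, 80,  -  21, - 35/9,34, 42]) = [-93,-76, - 42,-21,  -  13,-35/9, 20, 34, 42, 64,80]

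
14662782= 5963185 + 8699597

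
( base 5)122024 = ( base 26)6mb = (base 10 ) 4639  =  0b1001000011111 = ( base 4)1020133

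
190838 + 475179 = 666017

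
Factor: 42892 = 2^2*10723^1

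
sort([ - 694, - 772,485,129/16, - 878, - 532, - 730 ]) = [ - 878, - 772, - 730, - 694, - 532,129/16,  485] 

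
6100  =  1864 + 4236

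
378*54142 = 20465676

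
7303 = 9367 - 2064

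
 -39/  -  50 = 39/50 = 0.78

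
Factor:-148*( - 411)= 2^2*3^1  *37^1  *137^1 =60828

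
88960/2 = 44480 = 44480.00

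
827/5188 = 827/5188 = 0.16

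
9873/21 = 3291/7 = 470.14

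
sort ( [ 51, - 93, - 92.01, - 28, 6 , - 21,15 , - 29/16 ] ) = [ - 93  , - 92.01, - 28,-21, - 29/16, 6 , 15, 51] 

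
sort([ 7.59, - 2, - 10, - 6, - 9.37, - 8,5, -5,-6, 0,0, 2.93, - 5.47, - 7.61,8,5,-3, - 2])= [ - 10,-9.37, - 8,-7.61,- 6  , - 6, - 5.47, - 5, - 3, - 2, - 2, 0, 0, 2.93,5, 5, 7.59, 8]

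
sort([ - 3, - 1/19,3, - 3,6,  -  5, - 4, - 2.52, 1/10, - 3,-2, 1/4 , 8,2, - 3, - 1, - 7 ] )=[ - 7, - 5, - 4, - 3, - 3, - 3, -3, - 2.52, - 2, - 1 , - 1/19, 1/10, 1/4, 2,  3,6 , 8]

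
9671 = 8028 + 1643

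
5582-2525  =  3057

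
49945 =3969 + 45976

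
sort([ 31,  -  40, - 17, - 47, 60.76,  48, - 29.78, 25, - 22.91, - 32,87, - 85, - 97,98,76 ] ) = [ - 97, - 85,-47,- 40, - 32, - 29.78, - 22.91, - 17,25 , 31,48,60.76,  76,87, 98]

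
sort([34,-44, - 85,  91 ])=[ - 85, - 44, 34, 91] 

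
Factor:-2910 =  - 2^1*3^1*5^1*97^1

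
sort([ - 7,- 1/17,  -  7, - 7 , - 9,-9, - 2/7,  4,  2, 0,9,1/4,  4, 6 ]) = [ - 9 , - 9, - 7 , - 7, - 7,-2/7, - 1/17, 0,1/4,2, 4,4,6, 9]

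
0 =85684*0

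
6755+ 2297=9052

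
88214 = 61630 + 26584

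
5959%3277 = 2682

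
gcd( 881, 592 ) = 1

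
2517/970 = 2517/970 = 2.59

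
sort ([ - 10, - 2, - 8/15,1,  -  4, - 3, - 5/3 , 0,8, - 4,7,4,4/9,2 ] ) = [- 10,-4, - 4, - 3, - 2, - 5/3, - 8/15,0,  4/9,1, 2,4,7,8]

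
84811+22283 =107094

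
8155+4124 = 12279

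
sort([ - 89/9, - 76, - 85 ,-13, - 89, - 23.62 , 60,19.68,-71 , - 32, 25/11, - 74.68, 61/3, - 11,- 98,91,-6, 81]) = [ -98, - 89,-85, - 76, - 74.68 ,-71,-32, - 23.62, - 13, - 11, - 89/9, - 6, 25/11,  19.68,61/3,60, 81,  91]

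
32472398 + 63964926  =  96437324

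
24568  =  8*3071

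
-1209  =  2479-3688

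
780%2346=780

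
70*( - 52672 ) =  - 3687040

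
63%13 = 11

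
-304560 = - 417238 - -112678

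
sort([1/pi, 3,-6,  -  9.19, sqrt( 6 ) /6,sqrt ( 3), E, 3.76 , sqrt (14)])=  [-9.19 , - 6,1/pi,sqrt( 6 )/6, sqrt(3 ), E, 3,  sqrt(14),3.76 ]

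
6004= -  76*(- 79)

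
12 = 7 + 5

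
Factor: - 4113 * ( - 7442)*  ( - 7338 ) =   -  224608445748 = - 2^2*3^3*61^2*457^1*1223^1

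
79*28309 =2236411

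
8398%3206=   1986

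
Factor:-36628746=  - 2^1*3^1*7^1*11^1 *79283^1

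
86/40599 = 86/40599 = 0.00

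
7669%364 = 25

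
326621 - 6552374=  - 6225753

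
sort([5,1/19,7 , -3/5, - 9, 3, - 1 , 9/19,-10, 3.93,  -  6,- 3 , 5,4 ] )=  [ - 10,- 9, - 6 , - 3, - 1, - 3/5,1/19, 9/19,3,3.93,4, 5, 5, 7 ]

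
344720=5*68944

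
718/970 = 359/485 =0.74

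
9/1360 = 9/1360 = 0.01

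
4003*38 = 152114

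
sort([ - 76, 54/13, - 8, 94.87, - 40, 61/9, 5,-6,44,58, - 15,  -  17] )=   [ - 76 , - 40,-17 , - 15, - 8,-6,54/13,5,61/9,  44, 58,94.87]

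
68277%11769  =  9432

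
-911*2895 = - 2637345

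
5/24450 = 1/4890 = 0.00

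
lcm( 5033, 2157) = 15099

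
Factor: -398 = - 2^1*199^1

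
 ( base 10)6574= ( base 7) 25111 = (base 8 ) 14656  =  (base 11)4a37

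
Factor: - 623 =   -  7^1*89^1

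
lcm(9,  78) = 234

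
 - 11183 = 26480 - 37663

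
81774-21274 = 60500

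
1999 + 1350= 3349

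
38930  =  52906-13976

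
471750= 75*6290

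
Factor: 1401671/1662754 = 2^(  -  1)*37^1*43^1*641^( - 1)*881^1*1297^ ( - 1) 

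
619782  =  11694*53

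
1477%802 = 675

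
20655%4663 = 2003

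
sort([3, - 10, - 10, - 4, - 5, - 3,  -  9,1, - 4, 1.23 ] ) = [ -10,- 10,  -  9, - 5, - 4, - 4 ,-3 , 1, 1.23, 3]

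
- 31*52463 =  - 1626353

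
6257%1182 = 347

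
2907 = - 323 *( - 9)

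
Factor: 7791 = 3^1* 7^2 * 53^1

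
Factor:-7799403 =-3^1*67^1*38803^1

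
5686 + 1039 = 6725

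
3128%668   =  456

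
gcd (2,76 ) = 2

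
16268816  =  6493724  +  9775092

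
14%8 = 6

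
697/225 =697/225 = 3.10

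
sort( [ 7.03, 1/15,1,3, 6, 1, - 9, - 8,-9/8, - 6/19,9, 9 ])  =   [ - 9, - 8,  -  9/8,  -  6/19, 1/15, 1,1, 3, 6, 7.03,9, 9]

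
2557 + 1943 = 4500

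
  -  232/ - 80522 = 116/40261 = 0.00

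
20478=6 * 3413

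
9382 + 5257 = 14639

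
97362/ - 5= -19473+3/5 = -19472.40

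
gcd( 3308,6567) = 1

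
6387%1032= 195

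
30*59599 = 1787970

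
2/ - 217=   -  2/217 = - 0.01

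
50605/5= 10121  =  10121.00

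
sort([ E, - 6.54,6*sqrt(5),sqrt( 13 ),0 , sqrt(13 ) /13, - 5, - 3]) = [ - 6.54, -5, - 3, 0, sqrt( 13)/13, E,sqrt(13 ),6*sqrt( 5) ] 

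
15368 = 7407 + 7961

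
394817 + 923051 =1317868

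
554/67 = 554/67= 8.27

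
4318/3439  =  1 + 879/3439 = 1.26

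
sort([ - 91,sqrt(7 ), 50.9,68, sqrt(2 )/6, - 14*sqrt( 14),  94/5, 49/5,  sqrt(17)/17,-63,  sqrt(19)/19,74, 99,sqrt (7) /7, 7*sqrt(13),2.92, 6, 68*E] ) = [ - 91, - 63 , - 14 * sqrt( 14 ),sqrt ( 19 ) /19,sqrt( 2) /6,sqrt(17 ) /17, sqrt( 7 )/7 , sqrt (7 ),2.92,6, 49/5,94/5,7*sqrt(13 ),50.9,68, 74,99, 68*E]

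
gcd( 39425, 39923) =83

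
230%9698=230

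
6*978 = 5868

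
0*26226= 0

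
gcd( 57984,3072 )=384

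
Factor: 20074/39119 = 2^1 *10037^1*39119^(-1)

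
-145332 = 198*( - 734 )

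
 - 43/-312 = 43/312=0.14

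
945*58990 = 55745550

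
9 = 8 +1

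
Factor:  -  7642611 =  - 3^2 * 849179^1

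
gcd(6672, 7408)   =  16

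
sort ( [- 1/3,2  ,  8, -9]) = [ - 9,-1/3 , 2, 8]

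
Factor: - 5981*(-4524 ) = 2^2*3^1*13^1*29^1*5981^1= 27058044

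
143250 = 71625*2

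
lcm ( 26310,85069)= 2552070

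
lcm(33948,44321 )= 1595556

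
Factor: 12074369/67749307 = 17^1*19^( - 1 )*29^(-1)*122957^( - 1)*710257^1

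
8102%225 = 2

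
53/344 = 53/344 = 0.15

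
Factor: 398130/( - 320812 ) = -345/278  =  - 2^( - 1) * 3^1*5^1*23^1*139^( - 1)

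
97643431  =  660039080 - 562395649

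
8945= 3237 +5708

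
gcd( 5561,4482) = 83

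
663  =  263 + 400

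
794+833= 1627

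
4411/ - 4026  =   - 401/366  =  -1.10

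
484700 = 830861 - 346161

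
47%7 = 5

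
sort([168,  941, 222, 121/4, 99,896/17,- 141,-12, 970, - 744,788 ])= [ - 744, - 141,-12,121/4, 896/17, 99,168, 222, 788, 941, 970 ] 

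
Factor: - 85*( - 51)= 3^1*5^1*17^2 = 4335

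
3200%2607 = 593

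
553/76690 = 553/76690  =  0.01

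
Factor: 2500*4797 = 11992500   =  2^2*3^2*5^4*13^1*41^1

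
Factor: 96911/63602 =2^( - 1) * 7^( - 2 )*11^( - 1)*59^( - 1 ) * 96911^1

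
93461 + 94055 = 187516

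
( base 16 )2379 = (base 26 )DB7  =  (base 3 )110110100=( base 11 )6906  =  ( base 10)9081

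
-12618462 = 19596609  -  32215071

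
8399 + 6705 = 15104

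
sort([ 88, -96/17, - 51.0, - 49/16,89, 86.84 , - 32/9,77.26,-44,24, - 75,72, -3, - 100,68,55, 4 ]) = [-100,  -  75, - 51.0, - 44, - 96/17, - 32/9, - 49/16, - 3,4,24, 55,68, 72,77.26, 86.84, 88, 89]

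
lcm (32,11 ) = 352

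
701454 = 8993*78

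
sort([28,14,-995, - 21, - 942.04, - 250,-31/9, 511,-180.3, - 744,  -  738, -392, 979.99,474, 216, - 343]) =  [- 995, - 942.04, - 744, - 738, - 392,  -  343,  -  250, - 180.3, -21,-31/9 , 14, 28, 216, 474, 511, 979.99 ] 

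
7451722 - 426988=7024734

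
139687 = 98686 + 41001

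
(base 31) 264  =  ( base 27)2O6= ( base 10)2112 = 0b100001000000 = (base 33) 1v0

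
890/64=445/32 = 13.91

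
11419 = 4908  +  6511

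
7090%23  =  6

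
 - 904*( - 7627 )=6894808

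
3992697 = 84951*47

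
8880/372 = 740/31 = 23.87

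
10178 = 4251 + 5927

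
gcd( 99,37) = 1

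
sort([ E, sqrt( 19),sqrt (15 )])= [E, sqrt( 15),sqrt(19)]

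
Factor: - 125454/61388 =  - 2^( - 1 ) * 3^1 * 7^1*29^1*149^( - 1) = -609/298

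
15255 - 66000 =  - 50745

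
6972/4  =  1743 = 1743.00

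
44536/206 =216+ 20/103 = 216.19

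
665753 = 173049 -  - 492704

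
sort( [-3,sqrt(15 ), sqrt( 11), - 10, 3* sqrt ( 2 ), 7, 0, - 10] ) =[-10, - 10, - 3 , 0, sqrt (11), sqrt ( 15),3*sqrt( 2 ), 7 ]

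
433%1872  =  433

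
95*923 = 87685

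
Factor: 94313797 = 449^1*210053^1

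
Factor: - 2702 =-2^1 * 7^1*193^1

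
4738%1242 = 1012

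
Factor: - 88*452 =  - 2^5*11^1*113^1 = - 39776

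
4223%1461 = 1301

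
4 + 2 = 6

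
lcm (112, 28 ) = 112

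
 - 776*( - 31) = 24056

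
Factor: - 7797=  - 3^1*23^1*113^1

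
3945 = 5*789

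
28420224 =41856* 679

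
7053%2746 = 1561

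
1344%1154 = 190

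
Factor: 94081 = 13^1*7237^1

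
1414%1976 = 1414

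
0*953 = 0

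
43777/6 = 7296 + 1/6 = 7296.17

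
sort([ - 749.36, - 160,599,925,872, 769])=[ - 749.36, - 160,  599, 769, 872 , 925]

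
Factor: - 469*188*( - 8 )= 705376= 2^5*7^1 *47^1*67^1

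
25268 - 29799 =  - 4531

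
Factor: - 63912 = - 2^3*3^1*2663^1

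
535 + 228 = 763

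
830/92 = 415/46 = 9.02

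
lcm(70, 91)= 910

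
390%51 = 33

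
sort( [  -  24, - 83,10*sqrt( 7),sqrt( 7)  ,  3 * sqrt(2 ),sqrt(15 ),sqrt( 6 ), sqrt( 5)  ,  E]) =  [ - 83, - 24,  sqrt( 5), sqrt ( 6),sqrt( 7),E, sqrt( 15), 3*sqrt( 2),10*sqrt( 7 ) ] 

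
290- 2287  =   - 1997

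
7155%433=227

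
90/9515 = 18/1903 = 0.01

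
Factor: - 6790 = -2^1 * 5^1*7^1*97^1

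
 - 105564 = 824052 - 929616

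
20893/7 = 2984 + 5/7 = 2984.71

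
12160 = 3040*4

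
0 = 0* 78154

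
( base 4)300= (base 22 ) 24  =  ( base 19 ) 2A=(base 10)48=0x30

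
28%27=1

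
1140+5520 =6660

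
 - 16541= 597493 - 614034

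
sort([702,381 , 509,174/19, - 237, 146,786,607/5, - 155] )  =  [ - 237 , - 155,  174/19, 607/5,146, 381, 509, 702,786]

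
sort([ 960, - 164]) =[-164,960 ]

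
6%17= 6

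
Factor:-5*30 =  - 150 = - 2^1*3^1*5^2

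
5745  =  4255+1490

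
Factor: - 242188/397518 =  - 2^1 * 3^( - 1)*11^( - 1)*19^( - 1) * 191^1  =  - 382/627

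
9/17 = 9/17 = 0.53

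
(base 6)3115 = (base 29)NS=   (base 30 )N5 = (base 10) 695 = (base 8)1267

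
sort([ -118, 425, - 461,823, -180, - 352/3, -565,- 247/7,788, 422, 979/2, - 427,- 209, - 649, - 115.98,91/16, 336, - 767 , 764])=[  -  767, - 649, - 565, - 461, - 427, -209,-180,- 118, -352/3, -115.98, -247/7, 91/16,336, 422,425,979/2,764,788, 823]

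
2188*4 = 8752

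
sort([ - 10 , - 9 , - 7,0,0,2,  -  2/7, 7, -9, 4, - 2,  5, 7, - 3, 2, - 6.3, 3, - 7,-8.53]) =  [ - 10, - 9, - 9, - 8.53, - 7 , - 7,-6.3,-3, - 2,-2/7,0,0,2,  2, 3, 4,5, 7, 7 ] 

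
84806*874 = 74120444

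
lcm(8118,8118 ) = 8118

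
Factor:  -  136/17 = -8 = - 2^3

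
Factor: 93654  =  2^1*3^2*11^2*43^1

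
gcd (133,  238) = 7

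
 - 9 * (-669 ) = 6021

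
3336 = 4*834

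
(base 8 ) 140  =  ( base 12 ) 80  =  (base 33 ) 2U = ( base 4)1200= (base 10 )96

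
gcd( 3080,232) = 8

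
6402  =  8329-1927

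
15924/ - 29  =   - 550 + 26/29  =  - 549.10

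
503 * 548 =275644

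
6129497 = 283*21659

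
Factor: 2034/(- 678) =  - 3^1= - 3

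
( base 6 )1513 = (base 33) c9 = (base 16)195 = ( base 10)405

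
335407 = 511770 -176363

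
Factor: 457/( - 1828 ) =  - 1/4 = - 2^ (-2 )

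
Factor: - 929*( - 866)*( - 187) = - 150444118   =  - 2^1*11^1*17^1*433^1* 929^1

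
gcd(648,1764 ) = 36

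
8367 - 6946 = 1421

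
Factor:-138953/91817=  -283/187 = - 11^ ( - 1) * 17^( - 1 ) * 283^1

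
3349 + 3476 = 6825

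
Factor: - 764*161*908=-111687632 =-2^4 * 7^1 * 23^1*191^1*227^1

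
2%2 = 0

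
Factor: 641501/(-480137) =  - 811/607 = - 607^(-1)*811^1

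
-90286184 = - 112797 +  - 90173387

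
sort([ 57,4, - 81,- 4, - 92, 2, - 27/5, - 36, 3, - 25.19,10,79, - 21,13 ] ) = [ -92 , - 81, - 36,  -  25.19,-21, - 27/5, - 4, 2,3,4,10,13, 57,  79] 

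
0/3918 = 0 = 0.00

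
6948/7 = 992 + 4/7  =  992.57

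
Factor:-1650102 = -2^1*3^1 * 53^1*5189^1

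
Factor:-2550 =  - 2^1*3^1*5^2*17^1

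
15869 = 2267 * 7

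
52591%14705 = 8476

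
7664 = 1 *7664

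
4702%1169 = 26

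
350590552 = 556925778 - 206335226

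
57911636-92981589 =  - 35069953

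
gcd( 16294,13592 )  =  2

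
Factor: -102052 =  - 2^2*31^1* 823^1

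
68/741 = 68/741= 0.09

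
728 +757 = 1485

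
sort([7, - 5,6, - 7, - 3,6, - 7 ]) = [ - 7 , - 7, - 5, - 3,6, 6,  7 ] 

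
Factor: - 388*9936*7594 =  - 29276145792 = -2^7*3^3*23^1*97^1*3797^1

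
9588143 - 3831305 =5756838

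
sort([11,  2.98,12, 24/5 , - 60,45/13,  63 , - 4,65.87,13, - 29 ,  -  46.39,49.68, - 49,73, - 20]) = [ - 60, - 49, - 46.39, - 29, - 20, - 4,2.98,45/13, 24/5,11, 12,  13, 49.68, 63, 65.87, 73]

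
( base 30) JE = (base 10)584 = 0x248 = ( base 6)2412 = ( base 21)16H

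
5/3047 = 5/3047= 0.00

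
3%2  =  1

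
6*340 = 2040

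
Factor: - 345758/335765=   -  2^1*5^(- 1)*7^1 * 24697^1*67153^( - 1)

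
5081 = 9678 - 4597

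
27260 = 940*29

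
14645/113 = 129 + 68/113 = 129.60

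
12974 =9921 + 3053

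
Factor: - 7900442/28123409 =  -2^1*11^1*359111^1*28123409^( - 1) 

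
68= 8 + 60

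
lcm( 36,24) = 72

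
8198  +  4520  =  12718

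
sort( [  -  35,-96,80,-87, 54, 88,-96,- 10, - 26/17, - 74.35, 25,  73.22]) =[ - 96 ,  -  96,-87, - 74.35, - 35,  -  10,-26/17,25, 54, 73.22, 80, 88] 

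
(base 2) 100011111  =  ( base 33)8N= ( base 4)10133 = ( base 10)287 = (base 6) 1155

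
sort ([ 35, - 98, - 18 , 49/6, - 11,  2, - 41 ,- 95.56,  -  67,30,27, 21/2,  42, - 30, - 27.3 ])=[ - 98,-95.56 , - 67, - 41 ,-30, - 27.3, - 18, - 11,2,49/6,21/2,27,30, 35, 42]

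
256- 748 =-492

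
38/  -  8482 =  - 1+4222/4241 = - 0.00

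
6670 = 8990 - 2320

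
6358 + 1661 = 8019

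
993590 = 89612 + 903978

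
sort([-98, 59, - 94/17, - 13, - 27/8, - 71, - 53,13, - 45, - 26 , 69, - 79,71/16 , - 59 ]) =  [ - 98, - 79  , - 71, - 59 , - 53, - 45, - 26, - 13, - 94/17,  -  27/8,71/16  ,  13,  59,69 ]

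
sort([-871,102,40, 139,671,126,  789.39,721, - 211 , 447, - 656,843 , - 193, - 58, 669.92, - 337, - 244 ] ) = [ - 871, - 656,- 337, - 244, - 211, - 193, - 58,40,102,126, 139 , 447,669.92,671, 721, 789.39,843 ] 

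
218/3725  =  218/3725  =  0.06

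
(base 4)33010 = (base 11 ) 7A7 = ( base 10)964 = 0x3c4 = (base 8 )1704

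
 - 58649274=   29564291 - 88213565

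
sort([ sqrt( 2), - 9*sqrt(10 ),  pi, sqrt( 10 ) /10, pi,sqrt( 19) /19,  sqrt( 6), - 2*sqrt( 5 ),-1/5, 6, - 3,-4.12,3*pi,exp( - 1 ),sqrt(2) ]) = [-9*sqrt( 10), -2*sqrt( 5 ), - 4.12,-3, - 1/5,sqrt( 19)/19,sqrt(10 )/10, exp( - 1 ),sqrt(2 ),sqrt ( 2),sqrt(6),pi, pi, 6,3*pi ]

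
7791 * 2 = 15582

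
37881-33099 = 4782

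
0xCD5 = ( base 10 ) 3285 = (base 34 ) 2SL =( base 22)6H7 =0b110011010101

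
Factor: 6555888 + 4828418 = 11384306 =2^1 * 19^1 * 41^1 * 7307^1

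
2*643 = 1286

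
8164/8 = 2041/2 = 1020.50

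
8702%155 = 22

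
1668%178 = 66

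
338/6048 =169/3024= 0.06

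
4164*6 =24984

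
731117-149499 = 581618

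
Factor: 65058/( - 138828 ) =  - 10843/23138 =- 2^( - 1) * 7^1*23^( - 1)*503^(  -  1 ) * 1549^1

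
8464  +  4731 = 13195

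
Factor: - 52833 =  - 3^1 *11^1* 1601^1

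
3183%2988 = 195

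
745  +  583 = 1328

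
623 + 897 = 1520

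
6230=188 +6042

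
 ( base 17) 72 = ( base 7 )232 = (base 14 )89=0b1111001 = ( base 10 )121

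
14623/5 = 2924 + 3/5 = 2924.60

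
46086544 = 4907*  9392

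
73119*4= 292476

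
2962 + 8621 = 11583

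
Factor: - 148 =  - 2^2*37^1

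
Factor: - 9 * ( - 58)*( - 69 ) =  - 36018 = - 2^1 * 3^3*23^1*29^1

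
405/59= 405/59 = 6.86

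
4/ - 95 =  - 1 + 91/95  =  - 0.04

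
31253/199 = 157 + 10/199 = 157.05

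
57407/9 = 57407/9=6378.56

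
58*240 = 13920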